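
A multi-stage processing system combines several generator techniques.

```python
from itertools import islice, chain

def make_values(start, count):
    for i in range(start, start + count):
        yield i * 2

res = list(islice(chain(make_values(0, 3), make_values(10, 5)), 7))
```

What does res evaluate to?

Step 1: make_values(0, 3) yields [0, 2, 4].
Step 2: make_values(10, 5) yields [20, 22, 24, 26, 28].
Step 3: chain concatenates: [0, 2, 4, 20, 22, 24, 26, 28].
Step 4: islice takes first 7: [0, 2, 4, 20, 22, 24, 26].
Therefore res = [0, 2, 4, 20, 22, 24, 26].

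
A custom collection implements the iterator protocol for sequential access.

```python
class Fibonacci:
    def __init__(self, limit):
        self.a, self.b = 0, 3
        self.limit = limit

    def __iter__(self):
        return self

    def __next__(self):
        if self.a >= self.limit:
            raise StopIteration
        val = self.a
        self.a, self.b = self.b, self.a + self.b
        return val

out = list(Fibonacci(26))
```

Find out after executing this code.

Step 1: Fibonacci-like sequence (a=0, b=3) until >= 26:
  Yield 0, then a,b = 3,3
  Yield 3, then a,b = 3,6
  Yield 3, then a,b = 6,9
  Yield 6, then a,b = 9,15
  Yield 9, then a,b = 15,24
  Yield 15, then a,b = 24,39
  Yield 24, then a,b = 39,63
Step 2: 39 >= 26, stop.
Therefore out = [0, 3, 3, 6, 9, 15, 24].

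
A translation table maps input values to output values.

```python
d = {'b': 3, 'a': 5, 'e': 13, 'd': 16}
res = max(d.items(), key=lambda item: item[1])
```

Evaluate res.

Step 1: Find item with maximum value:
  ('b', 3)
  ('a', 5)
  ('e', 13)
  ('d', 16)
Step 2: Maximum value is 16 at key 'd'.
Therefore res = ('d', 16).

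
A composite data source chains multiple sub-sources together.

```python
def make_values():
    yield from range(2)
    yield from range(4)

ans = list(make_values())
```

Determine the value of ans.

Step 1: Trace yields in order:
  yield 0
  yield 1
  yield 0
  yield 1
  yield 2
  yield 3
Therefore ans = [0, 1, 0, 1, 2, 3].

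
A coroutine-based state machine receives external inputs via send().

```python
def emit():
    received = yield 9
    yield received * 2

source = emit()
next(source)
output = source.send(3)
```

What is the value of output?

Step 1: next(source) advances to first yield, producing 9.
Step 2: send(3) resumes, received = 3.
Step 3: yield received * 2 = 3 * 2 = 6.
Therefore output = 6.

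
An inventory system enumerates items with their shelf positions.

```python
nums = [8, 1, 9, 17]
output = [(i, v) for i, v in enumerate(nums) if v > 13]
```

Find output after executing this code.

Step 1: Filter enumerate([8, 1, 9, 17]) keeping v > 13:
  (0, 8): 8 <= 13, excluded
  (1, 1): 1 <= 13, excluded
  (2, 9): 9 <= 13, excluded
  (3, 17): 17 > 13, included
Therefore output = [(3, 17)].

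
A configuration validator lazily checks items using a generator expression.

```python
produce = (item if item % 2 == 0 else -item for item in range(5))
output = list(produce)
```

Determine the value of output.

Step 1: For each item in range(5), yield item if even, else -item:
  item=0: even, yield 0
  item=1: odd, yield -1
  item=2: even, yield 2
  item=3: odd, yield -3
  item=4: even, yield 4
Therefore output = [0, -1, 2, -3, 4].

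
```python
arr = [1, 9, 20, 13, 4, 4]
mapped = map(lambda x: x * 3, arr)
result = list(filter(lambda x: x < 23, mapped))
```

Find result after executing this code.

Step 1: Map x * 3:
  1 -> 3
  9 -> 27
  20 -> 60
  13 -> 39
  4 -> 12
  4 -> 12
Step 2: Filter for < 23:
  3: kept
  27: removed
  60: removed
  39: removed
  12: kept
  12: kept
Therefore result = [3, 12, 12].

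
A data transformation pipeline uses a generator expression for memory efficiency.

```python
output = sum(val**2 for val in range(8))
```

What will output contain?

Step 1: Compute val**2 for each val in range(8):
  val=0: 0**2 = 0
  val=1: 1**2 = 1
  val=2: 2**2 = 4
  val=3: 3**2 = 9
  val=4: 4**2 = 16
  val=5: 5**2 = 25
  val=6: 6**2 = 36
  val=7: 7**2 = 49
Step 2: sum = 0 + 1 + 4 + 9 + 16 + 25 + 36 + 49 = 140.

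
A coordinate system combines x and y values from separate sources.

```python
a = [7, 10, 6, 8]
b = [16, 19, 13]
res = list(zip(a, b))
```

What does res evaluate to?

Step 1: zip stops at shortest (len(a)=4, len(b)=3):
  Index 0: (7, 16)
  Index 1: (10, 19)
  Index 2: (6, 13)
Step 2: Last element of a (8) has no pair, dropped.
Therefore res = [(7, 16), (10, 19), (6, 13)].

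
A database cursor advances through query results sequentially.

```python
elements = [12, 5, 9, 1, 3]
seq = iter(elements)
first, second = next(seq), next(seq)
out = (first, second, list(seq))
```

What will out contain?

Step 1: Create iterator over [12, 5, 9, 1, 3].
Step 2: first = 12, second = 5.
Step 3: Remaining elements: [9, 1, 3].
Therefore out = (12, 5, [9, 1, 3]).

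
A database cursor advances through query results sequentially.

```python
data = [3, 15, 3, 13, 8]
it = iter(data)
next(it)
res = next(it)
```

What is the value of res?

Step 1: Create iterator over [3, 15, 3, 13, 8].
Step 2: next() consumes 3.
Step 3: next() returns 15.
Therefore res = 15.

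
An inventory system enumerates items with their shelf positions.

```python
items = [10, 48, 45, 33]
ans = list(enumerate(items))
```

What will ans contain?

Step 1: enumerate pairs each element with its index:
  (0, 10)
  (1, 48)
  (2, 45)
  (3, 33)
Therefore ans = [(0, 10), (1, 48), (2, 45), (3, 33)].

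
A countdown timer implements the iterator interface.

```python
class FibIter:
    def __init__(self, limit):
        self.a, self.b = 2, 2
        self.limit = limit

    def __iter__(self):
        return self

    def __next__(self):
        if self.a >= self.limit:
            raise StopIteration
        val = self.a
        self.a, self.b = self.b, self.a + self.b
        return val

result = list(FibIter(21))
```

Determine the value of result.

Step 1: Fibonacci-like sequence (a=2, b=2) until >= 21:
  Yield 2, then a,b = 2,4
  Yield 2, then a,b = 4,6
  Yield 4, then a,b = 6,10
  Yield 6, then a,b = 10,16
  Yield 10, then a,b = 16,26
  Yield 16, then a,b = 26,42
Step 2: 26 >= 21, stop.
Therefore result = [2, 2, 4, 6, 10, 16].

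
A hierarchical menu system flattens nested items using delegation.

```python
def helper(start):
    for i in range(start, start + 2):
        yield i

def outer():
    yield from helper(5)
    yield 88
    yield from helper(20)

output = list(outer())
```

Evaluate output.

Step 1: outer() delegates to helper(5):
  yield 5
  yield 6
Step 2: yield 88
Step 3: Delegates to helper(20):
  yield 20
  yield 21
Therefore output = [5, 6, 88, 20, 21].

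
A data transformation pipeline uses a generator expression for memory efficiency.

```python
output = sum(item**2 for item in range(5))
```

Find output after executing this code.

Step 1: Compute item**2 for each item in range(5):
  item=0: 0**2 = 0
  item=1: 1**2 = 1
  item=2: 2**2 = 4
  item=3: 3**2 = 9
  item=4: 4**2 = 16
Step 2: sum = 0 + 1 + 4 + 9 + 16 = 30.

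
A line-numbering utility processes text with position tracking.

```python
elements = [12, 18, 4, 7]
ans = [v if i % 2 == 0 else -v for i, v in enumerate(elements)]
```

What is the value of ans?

Step 1: For each (i, v), keep v if i is even, negate if odd:
  i=0 (even): keep 12
  i=1 (odd): negate to -18
  i=2 (even): keep 4
  i=3 (odd): negate to -7
Therefore ans = [12, -18, 4, -7].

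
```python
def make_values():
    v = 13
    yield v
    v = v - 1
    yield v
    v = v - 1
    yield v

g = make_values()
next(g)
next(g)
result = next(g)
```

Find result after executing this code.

Step 1: Trace through generator execution:
  Yield 1: v starts at 13, yield 13
  Yield 2: v = 13 - 1 = 12, yield 12
  Yield 3: v = 12 - 1 = 11, yield 11
Step 2: First next() gets 13, second next() gets the second value, third next() yields 11.
Therefore result = 11.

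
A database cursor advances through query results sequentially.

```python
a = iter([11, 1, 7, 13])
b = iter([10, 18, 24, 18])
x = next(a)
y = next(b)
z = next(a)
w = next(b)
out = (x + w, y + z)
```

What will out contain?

Step 1: a iterates [11, 1, 7, 13], b iterates [10, 18, 24, 18].
Step 2: x = next(a) = 11, y = next(b) = 10.
Step 3: z = next(a) = 1, w = next(b) = 18.
Step 4: out = (11 + 18, 10 + 1) = (29, 11).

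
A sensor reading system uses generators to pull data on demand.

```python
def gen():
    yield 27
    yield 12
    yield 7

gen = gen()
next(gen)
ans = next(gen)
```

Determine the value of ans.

Step 1: gen() creates a generator.
Step 2: next(gen) yields 27 (consumed and discarded).
Step 3: next(gen) yields 12, assigned to ans.
Therefore ans = 12.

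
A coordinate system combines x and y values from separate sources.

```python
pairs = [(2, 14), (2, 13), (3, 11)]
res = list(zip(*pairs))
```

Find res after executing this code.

Step 1: zip(*pairs) transposes: unzips [(2, 14), (2, 13), (3, 11)] into separate sequences.
Step 2: First elements: (2, 2, 3), second elements: (14, 13, 11).
Therefore res = [(2, 2, 3), (14, 13, 11)].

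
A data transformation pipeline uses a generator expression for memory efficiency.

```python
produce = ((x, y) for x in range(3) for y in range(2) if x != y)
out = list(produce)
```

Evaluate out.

Step 1: Nested generator over range(3) x range(2) where x != y:
  (0, 0): excluded (x == y)
  (0, 1): included
  (1, 0): included
  (1, 1): excluded (x == y)
  (2, 0): included
  (2, 1): included
Therefore out = [(0, 1), (1, 0), (2, 0), (2, 1)].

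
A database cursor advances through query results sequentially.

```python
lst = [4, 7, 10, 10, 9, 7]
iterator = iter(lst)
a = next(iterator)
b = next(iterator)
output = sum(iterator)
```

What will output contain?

Step 1: Create iterator over [4, 7, 10, 10, 9, 7].
Step 2: a = next() = 4, b = next() = 7.
Step 3: sum() of remaining [10, 10, 9, 7] = 36.
Therefore output = 36.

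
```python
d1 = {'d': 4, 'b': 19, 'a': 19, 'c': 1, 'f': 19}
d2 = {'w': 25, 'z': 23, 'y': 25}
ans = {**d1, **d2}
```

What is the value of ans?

Step 1: Merge d1 and d2 (d2 values override on key conflicts).
Step 2: d1 has keys ['d', 'b', 'a', 'c', 'f'], d2 has keys ['w', 'z', 'y'].
Therefore ans = {'d': 4, 'b': 19, 'a': 19, 'c': 1, 'f': 19, 'w': 25, 'z': 23, 'y': 25}.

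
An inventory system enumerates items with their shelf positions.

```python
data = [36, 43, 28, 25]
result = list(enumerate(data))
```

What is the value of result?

Step 1: enumerate pairs each element with its index:
  (0, 36)
  (1, 43)
  (2, 28)
  (3, 25)
Therefore result = [(0, 36), (1, 43), (2, 28), (3, 25)].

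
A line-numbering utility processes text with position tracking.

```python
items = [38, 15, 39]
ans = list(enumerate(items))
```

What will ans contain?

Step 1: enumerate pairs each element with its index:
  (0, 38)
  (1, 15)
  (2, 39)
Therefore ans = [(0, 38), (1, 15), (2, 39)].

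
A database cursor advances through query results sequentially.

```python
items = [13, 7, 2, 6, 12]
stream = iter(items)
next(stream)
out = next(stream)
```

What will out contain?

Step 1: Create iterator over [13, 7, 2, 6, 12].
Step 2: next() consumes 13.
Step 3: next() returns 7.
Therefore out = 7.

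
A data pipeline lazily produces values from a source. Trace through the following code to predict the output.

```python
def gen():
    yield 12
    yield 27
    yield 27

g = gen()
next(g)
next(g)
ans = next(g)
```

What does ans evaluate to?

Step 1: gen() creates a generator.
Step 2: next(g) yields 12 (consumed and discarded).
Step 3: next(g) yields 27 (consumed and discarded).
Step 4: next(g) yields 27, assigned to ans.
Therefore ans = 27.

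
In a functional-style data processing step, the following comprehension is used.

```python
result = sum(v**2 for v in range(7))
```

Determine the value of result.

Step 1: Compute v**2 for each v in range(7):
  v=0: 0**2 = 0
  v=1: 1**2 = 1
  v=2: 2**2 = 4
  v=3: 3**2 = 9
  v=4: 4**2 = 16
  v=5: 5**2 = 25
  v=6: 6**2 = 36
Step 2: sum = 0 + 1 + 4 + 9 + 16 + 25 + 36 = 91.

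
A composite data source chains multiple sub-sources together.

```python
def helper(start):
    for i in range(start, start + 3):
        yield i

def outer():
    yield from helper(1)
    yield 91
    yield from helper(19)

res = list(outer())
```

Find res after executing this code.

Step 1: outer() delegates to helper(1):
  yield 1
  yield 2
  yield 3
Step 2: yield 91
Step 3: Delegates to helper(19):
  yield 19
  yield 20
  yield 21
Therefore res = [1, 2, 3, 91, 19, 20, 21].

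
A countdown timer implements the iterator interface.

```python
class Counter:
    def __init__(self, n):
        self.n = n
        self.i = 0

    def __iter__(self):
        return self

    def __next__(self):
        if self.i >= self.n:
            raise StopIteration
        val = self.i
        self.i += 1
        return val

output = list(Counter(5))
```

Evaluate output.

Step 1: Counter(5) creates an iterator counting 0 to 4.
Step 2: list() consumes all values: [0, 1, 2, 3, 4].
Therefore output = [0, 1, 2, 3, 4].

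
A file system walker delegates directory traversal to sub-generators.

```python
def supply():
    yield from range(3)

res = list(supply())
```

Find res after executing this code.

Step 1: yield from delegates to the iterable, yielding each element.
Step 2: Collected values: [0, 1, 2].
Therefore res = [0, 1, 2].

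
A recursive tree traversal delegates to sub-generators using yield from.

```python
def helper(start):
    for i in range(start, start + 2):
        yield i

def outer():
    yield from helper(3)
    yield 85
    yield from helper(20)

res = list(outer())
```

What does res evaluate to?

Step 1: outer() delegates to helper(3):
  yield 3
  yield 4
Step 2: yield 85
Step 3: Delegates to helper(20):
  yield 20
  yield 21
Therefore res = [3, 4, 85, 20, 21].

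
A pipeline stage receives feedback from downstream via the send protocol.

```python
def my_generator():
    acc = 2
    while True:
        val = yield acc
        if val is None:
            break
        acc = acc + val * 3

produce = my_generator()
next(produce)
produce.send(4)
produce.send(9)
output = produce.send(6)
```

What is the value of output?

Step 1: next() -> yield acc=2.
Step 2: send(4) -> val=4, acc = 2 + 4*3 = 14, yield 14.
Step 3: send(9) -> val=9, acc = 14 + 9*3 = 41, yield 41.
Step 4: send(6) -> val=6, acc = 41 + 6*3 = 59, yield 59.
Therefore output = 59.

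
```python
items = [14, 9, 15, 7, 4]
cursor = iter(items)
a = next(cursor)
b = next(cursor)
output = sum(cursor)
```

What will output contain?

Step 1: Create iterator over [14, 9, 15, 7, 4].
Step 2: a = next() = 14, b = next() = 9.
Step 3: sum() of remaining [15, 7, 4] = 26.
Therefore output = 26.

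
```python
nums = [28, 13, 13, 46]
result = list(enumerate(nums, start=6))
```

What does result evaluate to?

Step 1: enumerate with start=6:
  (6, 28)
  (7, 13)
  (8, 13)
  (9, 46)
Therefore result = [(6, 28), (7, 13), (8, 13), (9, 46)].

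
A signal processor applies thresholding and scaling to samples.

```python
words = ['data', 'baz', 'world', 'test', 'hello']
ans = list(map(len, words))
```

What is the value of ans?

Step 1: Map len() to each word:
  'data' -> 4
  'baz' -> 3
  'world' -> 5
  'test' -> 4
  'hello' -> 5
Therefore ans = [4, 3, 5, 4, 5].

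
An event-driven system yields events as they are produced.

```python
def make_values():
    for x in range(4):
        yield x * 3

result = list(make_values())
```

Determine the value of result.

Step 1: For each x in range(4), yield x * 3:
  x=0: yield 0 * 3 = 0
  x=1: yield 1 * 3 = 3
  x=2: yield 2 * 3 = 6
  x=3: yield 3 * 3 = 9
Therefore result = [0, 3, 6, 9].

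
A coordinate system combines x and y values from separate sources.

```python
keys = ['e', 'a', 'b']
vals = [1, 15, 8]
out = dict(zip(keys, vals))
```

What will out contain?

Step 1: zip pairs keys with values:
  'e' -> 1
  'a' -> 15
  'b' -> 8
Therefore out = {'e': 1, 'a': 15, 'b': 8}.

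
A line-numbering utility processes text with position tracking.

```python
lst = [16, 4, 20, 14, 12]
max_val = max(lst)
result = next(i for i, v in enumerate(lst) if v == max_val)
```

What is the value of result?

Step 1: max([16, 4, 20, 14, 12]) = 20.
Step 2: Find first index where value == 20:
  Index 0: 16 != 20
  Index 1: 4 != 20
  Index 2: 20 == 20, found!
Therefore result = 2.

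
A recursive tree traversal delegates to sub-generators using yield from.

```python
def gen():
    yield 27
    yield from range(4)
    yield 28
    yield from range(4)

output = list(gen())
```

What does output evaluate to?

Step 1: Trace yields in order:
  yield 27
  yield 0
  yield 1
  yield 2
  yield 3
  yield 28
  yield 0
  yield 1
  yield 2
  yield 3
Therefore output = [27, 0, 1, 2, 3, 28, 0, 1, 2, 3].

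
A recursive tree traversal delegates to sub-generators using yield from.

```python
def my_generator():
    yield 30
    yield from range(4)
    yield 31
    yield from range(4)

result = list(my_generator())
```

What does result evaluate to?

Step 1: Trace yields in order:
  yield 30
  yield 0
  yield 1
  yield 2
  yield 3
  yield 31
  yield 0
  yield 1
  yield 2
  yield 3
Therefore result = [30, 0, 1, 2, 3, 31, 0, 1, 2, 3].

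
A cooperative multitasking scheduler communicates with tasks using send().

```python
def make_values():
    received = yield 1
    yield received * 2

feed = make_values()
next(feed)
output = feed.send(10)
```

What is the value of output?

Step 1: next(feed) advances to first yield, producing 1.
Step 2: send(10) resumes, received = 10.
Step 3: yield received * 2 = 10 * 2 = 20.
Therefore output = 20.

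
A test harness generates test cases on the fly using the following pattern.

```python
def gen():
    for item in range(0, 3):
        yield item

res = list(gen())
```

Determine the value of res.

Step 1: The generator yields each value from range(0, 3).
Step 2: list() consumes all yields: [0, 1, 2].
Therefore res = [0, 1, 2].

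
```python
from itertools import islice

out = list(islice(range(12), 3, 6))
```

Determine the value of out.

Step 1: islice(range(12), 3, 6) takes elements at indices [3, 6).
Step 2: Elements: [3, 4, 5].
Therefore out = [3, 4, 5].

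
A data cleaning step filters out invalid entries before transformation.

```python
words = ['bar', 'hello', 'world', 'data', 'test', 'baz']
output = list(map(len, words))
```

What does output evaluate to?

Step 1: Map len() to each word:
  'bar' -> 3
  'hello' -> 5
  'world' -> 5
  'data' -> 4
  'test' -> 4
  'baz' -> 3
Therefore output = [3, 5, 5, 4, 4, 3].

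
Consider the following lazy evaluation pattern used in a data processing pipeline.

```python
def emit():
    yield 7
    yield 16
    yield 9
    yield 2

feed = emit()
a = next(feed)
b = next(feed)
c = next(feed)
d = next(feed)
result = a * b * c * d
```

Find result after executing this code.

Step 1: Create generator and consume all values:
  a = next(feed) = 7
  b = next(feed) = 16
  c = next(feed) = 9
  d = next(feed) = 2
Step 2: result = 7 * 16 * 9 * 2 = 2016.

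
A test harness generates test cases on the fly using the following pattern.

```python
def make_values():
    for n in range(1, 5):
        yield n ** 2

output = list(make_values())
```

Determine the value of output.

Step 1: For each n in range(1, 5), yield n**2:
  n=1: yield 1**2 = 1
  n=2: yield 2**2 = 4
  n=3: yield 3**2 = 9
  n=4: yield 4**2 = 16
Therefore output = [1, 4, 9, 16].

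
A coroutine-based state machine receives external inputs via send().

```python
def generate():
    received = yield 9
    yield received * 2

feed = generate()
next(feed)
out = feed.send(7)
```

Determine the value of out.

Step 1: next(feed) advances to first yield, producing 9.
Step 2: send(7) resumes, received = 7.
Step 3: yield received * 2 = 7 * 2 = 14.
Therefore out = 14.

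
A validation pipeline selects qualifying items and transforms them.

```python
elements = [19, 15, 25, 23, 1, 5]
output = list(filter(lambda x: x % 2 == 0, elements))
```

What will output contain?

Step 1: Filter elements divisible by 2:
  19 % 2 = 1: removed
  15 % 2 = 1: removed
  25 % 2 = 1: removed
  23 % 2 = 1: removed
  1 % 2 = 1: removed
  5 % 2 = 1: removed
Therefore output = [].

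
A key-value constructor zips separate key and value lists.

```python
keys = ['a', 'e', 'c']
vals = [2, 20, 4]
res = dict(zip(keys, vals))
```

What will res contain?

Step 1: zip pairs keys with values:
  'a' -> 2
  'e' -> 20
  'c' -> 4
Therefore res = {'a': 2, 'e': 20, 'c': 4}.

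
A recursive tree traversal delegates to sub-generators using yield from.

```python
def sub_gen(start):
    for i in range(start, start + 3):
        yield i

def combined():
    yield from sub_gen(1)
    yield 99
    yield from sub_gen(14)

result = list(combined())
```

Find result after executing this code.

Step 1: combined() delegates to sub_gen(1):
  yield 1
  yield 2
  yield 3
Step 2: yield 99
Step 3: Delegates to sub_gen(14):
  yield 14
  yield 15
  yield 16
Therefore result = [1, 2, 3, 99, 14, 15, 16].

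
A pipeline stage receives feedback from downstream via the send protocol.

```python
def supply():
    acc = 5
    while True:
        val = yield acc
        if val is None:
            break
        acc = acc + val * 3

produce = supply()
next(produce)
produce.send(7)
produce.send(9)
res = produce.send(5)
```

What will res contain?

Step 1: next() -> yield acc=5.
Step 2: send(7) -> val=7, acc = 5 + 7*3 = 26, yield 26.
Step 3: send(9) -> val=9, acc = 26 + 9*3 = 53, yield 53.
Step 4: send(5) -> val=5, acc = 53 + 5*3 = 68, yield 68.
Therefore res = 68.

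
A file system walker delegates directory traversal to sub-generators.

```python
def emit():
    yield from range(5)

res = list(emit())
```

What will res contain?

Step 1: yield from delegates to the iterable, yielding each element.
Step 2: Collected values: [0, 1, 2, 3, 4].
Therefore res = [0, 1, 2, 3, 4].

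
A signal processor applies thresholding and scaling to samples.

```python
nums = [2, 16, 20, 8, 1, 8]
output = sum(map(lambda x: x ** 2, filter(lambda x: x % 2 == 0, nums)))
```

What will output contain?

Step 1: Filter even numbers from [2, 16, 20, 8, 1, 8]: [2, 16, 20, 8, 8]
Step 2: Square each: [4, 256, 400, 64, 64]
Step 3: Sum = 788.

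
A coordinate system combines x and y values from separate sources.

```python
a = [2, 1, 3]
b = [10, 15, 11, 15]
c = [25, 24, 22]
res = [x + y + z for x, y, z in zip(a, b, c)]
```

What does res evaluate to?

Step 1: zip three lists (truncates to shortest, len=3):
  2 + 10 + 25 = 37
  1 + 15 + 24 = 40
  3 + 11 + 22 = 36
Therefore res = [37, 40, 36].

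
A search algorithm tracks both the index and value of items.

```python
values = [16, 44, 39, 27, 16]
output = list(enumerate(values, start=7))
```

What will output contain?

Step 1: enumerate with start=7:
  (7, 16)
  (8, 44)
  (9, 39)
  (10, 27)
  (11, 16)
Therefore output = [(7, 16), (8, 44), (9, 39), (10, 27), (11, 16)].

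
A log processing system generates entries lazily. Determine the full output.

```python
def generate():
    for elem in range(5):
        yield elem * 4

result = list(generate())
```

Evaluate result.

Step 1: For each elem in range(5), yield elem * 4:
  elem=0: yield 0 * 4 = 0
  elem=1: yield 1 * 4 = 4
  elem=2: yield 2 * 4 = 8
  elem=3: yield 3 * 4 = 12
  elem=4: yield 4 * 4 = 16
Therefore result = [0, 4, 8, 12, 16].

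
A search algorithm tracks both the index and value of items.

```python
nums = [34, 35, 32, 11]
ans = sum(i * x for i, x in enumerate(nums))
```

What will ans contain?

Step 1: Compute i * x for each (i, x) in enumerate([34, 35, 32, 11]):
  i=0, x=34: 0*34 = 0
  i=1, x=35: 1*35 = 35
  i=2, x=32: 2*32 = 64
  i=3, x=11: 3*11 = 33
Step 2: sum = 0 + 35 + 64 + 33 = 132.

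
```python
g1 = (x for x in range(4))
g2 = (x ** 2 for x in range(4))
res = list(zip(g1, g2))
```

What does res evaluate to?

Step 1: g1 produces [0, 1, 2, 3].
Step 2: g2 produces [0, 1, 4, 9].
Step 3: zip pairs them: [(0, 0), (1, 1), (2, 4), (3, 9)].
Therefore res = [(0, 0), (1, 1), (2, 4), (3, 9)].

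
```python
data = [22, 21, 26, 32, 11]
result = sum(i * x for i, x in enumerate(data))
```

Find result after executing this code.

Step 1: Compute i * x for each (i, x) in enumerate([22, 21, 26, 32, 11]):
  i=0, x=22: 0*22 = 0
  i=1, x=21: 1*21 = 21
  i=2, x=26: 2*26 = 52
  i=3, x=32: 3*32 = 96
  i=4, x=11: 4*11 = 44
Step 2: sum = 0 + 21 + 52 + 96 + 44 = 213.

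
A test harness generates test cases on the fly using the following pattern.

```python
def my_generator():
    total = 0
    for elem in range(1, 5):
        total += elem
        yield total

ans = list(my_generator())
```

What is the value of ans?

Step 1: Generator accumulates running sum:
  elem=1: total = 1, yield 1
  elem=2: total = 3, yield 3
  elem=3: total = 6, yield 6
  elem=4: total = 10, yield 10
Therefore ans = [1, 3, 6, 10].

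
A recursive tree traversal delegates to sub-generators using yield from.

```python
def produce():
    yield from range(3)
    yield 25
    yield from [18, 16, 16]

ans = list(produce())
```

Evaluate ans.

Step 1: Trace yields in order:
  yield 0
  yield 1
  yield 2
  yield 25
  yield 18
  yield 16
  yield 16
Therefore ans = [0, 1, 2, 25, 18, 16, 16].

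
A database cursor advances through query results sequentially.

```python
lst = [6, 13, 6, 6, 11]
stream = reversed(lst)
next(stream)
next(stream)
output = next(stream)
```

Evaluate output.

Step 1: reversed([6, 13, 6, 6, 11]) gives iterator: [11, 6, 6, 13, 6].
Step 2: First next() = 11, second next() = 6.
Step 3: Third next() = 6.
Therefore output = 6.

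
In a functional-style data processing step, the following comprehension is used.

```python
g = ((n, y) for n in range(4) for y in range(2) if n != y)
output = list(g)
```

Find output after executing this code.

Step 1: Nested generator over range(4) x range(2) where n != y:
  (0, 0): excluded (n == y)
  (0, 1): included
  (1, 0): included
  (1, 1): excluded (n == y)
  (2, 0): included
  (2, 1): included
  (3, 0): included
  (3, 1): included
Therefore output = [(0, 1), (1, 0), (2, 0), (2, 1), (3, 0), (3, 1)].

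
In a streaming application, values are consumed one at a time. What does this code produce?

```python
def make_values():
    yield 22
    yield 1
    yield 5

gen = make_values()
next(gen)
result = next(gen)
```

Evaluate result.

Step 1: make_values() creates a generator.
Step 2: next(gen) yields 22 (consumed and discarded).
Step 3: next(gen) yields 1, assigned to result.
Therefore result = 1.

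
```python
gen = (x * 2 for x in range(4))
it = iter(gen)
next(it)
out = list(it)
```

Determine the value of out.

Step 1: Generator produces [0, 2, 4, 6].
Step 2: next(it) consumes first element (0).
Step 3: list(it) collects remaining: [2, 4, 6].
Therefore out = [2, 4, 6].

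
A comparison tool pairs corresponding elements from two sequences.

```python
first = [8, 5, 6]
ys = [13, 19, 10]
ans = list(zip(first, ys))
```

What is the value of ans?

Step 1: zip pairs elements at same index:
  Index 0: (8, 13)
  Index 1: (5, 19)
  Index 2: (6, 10)
Therefore ans = [(8, 13), (5, 19), (6, 10)].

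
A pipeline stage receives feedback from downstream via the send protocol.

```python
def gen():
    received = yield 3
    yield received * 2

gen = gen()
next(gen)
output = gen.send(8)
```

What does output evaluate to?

Step 1: next(gen) advances to first yield, producing 3.
Step 2: send(8) resumes, received = 8.
Step 3: yield received * 2 = 8 * 2 = 16.
Therefore output = 16.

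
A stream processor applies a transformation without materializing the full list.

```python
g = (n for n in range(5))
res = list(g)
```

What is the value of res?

Step 1: Generator expression iterates range(5): [0, 1, 2, 3, 4].
Step 2: list() collects all values.
Therefore res = [0, 1, 2, 3, 4].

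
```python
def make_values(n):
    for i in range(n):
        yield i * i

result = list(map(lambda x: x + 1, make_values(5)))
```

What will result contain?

Step 1: make_values(5) yields squares: [0, 1, 4, 9, 16].
Step 2: map adds 1 to each: [1, 2, 5, 10, 17].
Therefore result = [1, 2, 5, 10, 17].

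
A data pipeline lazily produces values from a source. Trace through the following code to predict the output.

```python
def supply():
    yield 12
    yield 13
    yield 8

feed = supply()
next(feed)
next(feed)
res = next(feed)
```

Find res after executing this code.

Step 1: supply() creates a generator.
Step 2: next(feed) yields 12 (consumed and discarded).
Step 3: next(feed) yields 13 (consumed and discarded).
Step 4: next(feed) yields 8, assigned to res.
Therefore res = 8.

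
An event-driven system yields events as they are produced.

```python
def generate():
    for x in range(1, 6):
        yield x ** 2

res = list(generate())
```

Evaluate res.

Step 1: For each x in range(1, 6), yield x**2:
  x=1: yield 1**2 = 1
  x=2: yield 2**2 = 4
  x=3: yield 3**2 = 9
  x=4: yield 4**2 = 16
  x=5: yield 5**2 = 25
Therefore res = [1, 4, 9, 16, 25].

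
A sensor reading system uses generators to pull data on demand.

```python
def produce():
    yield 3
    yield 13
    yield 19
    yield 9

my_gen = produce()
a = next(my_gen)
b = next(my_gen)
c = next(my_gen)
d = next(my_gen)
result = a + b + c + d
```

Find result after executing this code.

Step 1: Create generator and consume all values:
  a = next(my_gen) = 3
  b = next(my_gen) = 13
  c = next(my_gen) = 19
  d = next(my_gen) = 9
Step 2: result = 3 + 13 + 19 + 9 = 44.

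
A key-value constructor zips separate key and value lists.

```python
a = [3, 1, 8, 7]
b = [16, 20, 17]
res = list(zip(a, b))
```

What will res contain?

Step 1: zip stops at shortest (len(a)=4, len(b)=3):
  Index 0: (3, 16)
  Index 1: (1, 20)
  Index 2: (8, 17)
Step 2: Last element of a (7) has no pair, dropped.
Therefore res = [(3, 16), (1, 20), (8, 17)].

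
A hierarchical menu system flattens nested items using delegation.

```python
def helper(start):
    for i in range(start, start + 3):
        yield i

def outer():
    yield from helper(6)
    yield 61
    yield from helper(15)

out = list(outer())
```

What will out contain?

Step 1: outer() delegates to helper(6):
  yield 6
  yield 7
  yield 8
Step 2: yield 61
Step 3: Delegates to helper(15):
  yield 15
  yield 16
  yield 17
Therefore out = [6, 7, 8, 61, 15, 16, 17].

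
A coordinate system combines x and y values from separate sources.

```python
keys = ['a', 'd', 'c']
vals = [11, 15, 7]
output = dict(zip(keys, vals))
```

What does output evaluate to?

Step 1: zip pairs keys with values:
  'a' -> 11
  'd' -> 15
  'c' -> 7
Therefore output = {'a': 11, 'd': 15, 'c': 7}.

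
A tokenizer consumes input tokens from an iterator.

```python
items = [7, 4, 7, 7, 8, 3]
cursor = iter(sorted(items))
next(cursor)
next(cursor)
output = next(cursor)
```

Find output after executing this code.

Step 1: sorted([7, 4, 7, 7, 8, 3]) = [3, 4, 7, 7, 7, 8].
Step 2: Create iterator and skip 2 elements.
Step 3: next() returns 7.
Therefore output = 7.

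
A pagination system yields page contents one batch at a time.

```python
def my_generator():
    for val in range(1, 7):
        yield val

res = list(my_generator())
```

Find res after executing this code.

Step 1: The generator yields each value from range(1, 7).
Step 2: list() consumes all yields: [1, 2, 3, 4, 5, 6].
Therefore res = [1, 2, 3, 4, 5, 6].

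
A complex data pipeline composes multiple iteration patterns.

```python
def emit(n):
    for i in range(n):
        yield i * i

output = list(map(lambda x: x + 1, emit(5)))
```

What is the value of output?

Step 1: emit(5) yields squares: [0, 1, 4, 9, 16].
Step 2: map adds 1 to each: [1, 2, 5, 10, 17].
Therefore output = [1, 2, 5, 10, 17].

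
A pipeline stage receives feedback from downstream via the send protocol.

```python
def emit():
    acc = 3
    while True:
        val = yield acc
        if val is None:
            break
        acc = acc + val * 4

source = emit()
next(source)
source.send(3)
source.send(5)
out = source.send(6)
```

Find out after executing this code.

Step 1: next() -> yield acc=3.
Step 2: send(3) -> val=3, acc = 3 + 3*4 = 15, yield 15.
Step 3: send(5) -> val=5, acc = 15 + 5*4 = 35, yield 35.
Step 4: send(6) -> val=6, acc = 35 + 6*4 = 59, yield 59.
Therefore out = 59.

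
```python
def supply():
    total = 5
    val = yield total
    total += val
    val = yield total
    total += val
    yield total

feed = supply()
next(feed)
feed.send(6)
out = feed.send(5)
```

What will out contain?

Step 1: next() -> yield total=5.
Step 2: send(6) -> val=6, total = 5+6 = 11, yield 11.
Step 3: send(5) -> val=5, total = 11+5 = 16, yield 16.
Therefore out = 16.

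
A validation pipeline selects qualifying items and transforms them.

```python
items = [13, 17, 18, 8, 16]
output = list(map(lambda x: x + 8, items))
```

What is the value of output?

Step 1: Apply lambda x: x + 8 to each element:
  13 -> 21
  17 -> 25
  18 -> 26
  8 -> 16
  16 -> 24
Therefore output = [21, 25, 26, 16, 24].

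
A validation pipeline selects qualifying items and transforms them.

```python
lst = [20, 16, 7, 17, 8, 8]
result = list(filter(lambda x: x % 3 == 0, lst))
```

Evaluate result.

Step 1: Filter elements divisible by 3:
  20 % 3 = 2: removed
  16 % 3 = 1: removed
  7 % 3 = 1: removed
  17 % 3 = 2: removed
  8 % 3 = 2: removed
  8 % 3 = 2: removed
Therefore result = [].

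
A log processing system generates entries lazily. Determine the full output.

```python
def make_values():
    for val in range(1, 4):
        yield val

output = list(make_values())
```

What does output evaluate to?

Step 1: The generator yields each value from range(1, 4).
Step 2: list() consumes all yields: [1, 2, 3].
Therefore output = [1, 2, 3].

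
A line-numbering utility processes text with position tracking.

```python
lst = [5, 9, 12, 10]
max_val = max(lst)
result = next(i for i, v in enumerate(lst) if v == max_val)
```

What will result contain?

Step 1: max([5, 9, 12, 10]) = 12.
Step 2: Find first index where value == 12:
  Index 0: 5 != 12
  Index 1: 9 != 12
  Index 2: 12 == 12, found!
Therefore result = 2.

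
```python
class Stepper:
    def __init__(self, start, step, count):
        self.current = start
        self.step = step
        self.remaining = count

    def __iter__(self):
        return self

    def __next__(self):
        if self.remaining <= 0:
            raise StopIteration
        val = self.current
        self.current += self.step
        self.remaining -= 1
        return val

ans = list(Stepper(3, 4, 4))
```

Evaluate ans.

Step 1: Stepper starts at 3, increments by 4, for 4 steps:
  Yield 3, then current += 4
  Yield 7, then current += 4
  Yield 11, then current += 4
  Yield 15, then current += 4
Therefore ans = [3, 7, 11, 15].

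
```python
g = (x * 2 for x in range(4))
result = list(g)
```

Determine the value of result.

Step 1: For each x in range(4), compute x*2:
  x=0: 0*2 = 0
  x=1: 1*2 = 2
  x=2: 2*2 = 4
  x=3: 3*2 = 6
Therefore result = [0, 2, 4, 6].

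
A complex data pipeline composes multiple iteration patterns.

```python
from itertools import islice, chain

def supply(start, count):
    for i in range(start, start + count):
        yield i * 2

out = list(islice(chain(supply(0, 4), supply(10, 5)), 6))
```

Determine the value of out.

Step 1: supply(0, 4) yields [0, 2, 4, 6].
Step 2: supply(10, 5) yields [20, 22, 24, 26, 28].
Step 3: chain concatenates: [0, 2, 4, 6, 20, 22, 24, 26, 28].
Step 4: islice takes first 6: [0, 2, 4, 6, 20, 22].
Therefore out = [0, 2, 4, 6, 20, 22].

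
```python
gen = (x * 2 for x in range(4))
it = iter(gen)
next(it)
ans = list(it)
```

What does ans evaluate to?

Step 1: Generator produces [0, 2, 4, 6].
Step 2: next(it) consumes first element (0).
Step 3: list(it) collects remaining: [2, 4, 6].
Therefore ans = [2, 4, 6].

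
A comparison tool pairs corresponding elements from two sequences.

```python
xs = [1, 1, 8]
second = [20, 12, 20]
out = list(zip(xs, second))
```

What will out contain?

Step 1: zip pairs elements at same index:
  Index 0: (1, 20)
  Index 1: (1, 12)
  Index 2: (8, 20)
Therefore out = [(1, 20), (1, 12), (8, 20)].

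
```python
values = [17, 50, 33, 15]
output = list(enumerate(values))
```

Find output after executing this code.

Step 1: enumerate pairs each element with its index:
  (0, 17)
  (1, 50)
  (2, 33)
  (3, 15)
Therefore output = [(0, 17), (1, 50), (2, 33), (3, 15)].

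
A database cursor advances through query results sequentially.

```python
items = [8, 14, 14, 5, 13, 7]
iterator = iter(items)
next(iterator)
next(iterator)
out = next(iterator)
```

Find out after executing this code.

Step 1: Create iterator over [8, 14, 14, 5, 13, 7].
Step 2: next() consumes 8.
Step 3: next() consumes 14.
Step 4: next() returns 14.
Therefore out = 14.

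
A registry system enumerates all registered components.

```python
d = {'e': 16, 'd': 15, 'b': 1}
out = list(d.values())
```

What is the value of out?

Step 1: d.values() returns the dictionary values in insertion order.
Therefore out = [16, 15, 1].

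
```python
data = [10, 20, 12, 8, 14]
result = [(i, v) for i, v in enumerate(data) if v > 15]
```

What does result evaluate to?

Step 1: Filter enumerate([10, 20, 12, 8, 14]) keeping v > 15:
  (0, 10): 10 <= 15, excluded
  (1, 20): 20 > 15, included
  (2, 12): 12 <= 15, excluded
  (3, 8): 8 <= 15, excluded
  (4, 14): 14 <= 15, excluded
Therefore result = [(1, 20)].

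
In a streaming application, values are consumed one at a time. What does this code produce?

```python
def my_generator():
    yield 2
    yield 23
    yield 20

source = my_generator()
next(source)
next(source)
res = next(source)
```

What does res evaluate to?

Step 1: my_generator() creates a generator.
Step 2: next(source) yields 2 (consumed and discarded).
Step 3: next(source) yields 23 (consumed and discarded).
Step 4: next(source) yields 20, assigned to res.
Therefore res = 20.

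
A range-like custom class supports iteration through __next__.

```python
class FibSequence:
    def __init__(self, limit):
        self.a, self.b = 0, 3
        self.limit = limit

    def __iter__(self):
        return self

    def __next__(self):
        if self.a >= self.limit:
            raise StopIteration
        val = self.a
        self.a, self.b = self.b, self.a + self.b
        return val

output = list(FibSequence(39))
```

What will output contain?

Step 1: Fibonacci-like sequence (a=0, b=3) until >= 39:
  Yield 0, then a,b = 3,3
  Yield 3, then a,b = 3,6
  Yield 3, then a,b = 6,9
  Yield 6, then a,b = 9,15
  Yield 9, then a,b = 15,24
  Yield 15, then a,b = 24,39
  Yield 24, then a,b = 39,63
Step 2: 39 >= 39, stop.
Therefore output = [0, 3, 3, 6, 9, 15, 24].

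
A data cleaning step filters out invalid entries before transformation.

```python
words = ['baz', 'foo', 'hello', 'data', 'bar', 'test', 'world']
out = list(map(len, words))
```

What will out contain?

Step 1: Map len() to each word:
  'baz' -> 3
  'foo' -> 3
  'hello' -> 5
  'data' -> 4
  'bar' -> 3
  'test' -> 4
  'world' -> 5
Therefore out = [3, 3, 5, 4, 3, 4, 5].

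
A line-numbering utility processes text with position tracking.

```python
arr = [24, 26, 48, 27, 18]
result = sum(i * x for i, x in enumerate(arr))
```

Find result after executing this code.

Step 1: Compute i * x for each (i, x) in enumerate([24, 26, 48, 27, 18]):
  i=0, x=24: 0*24 = 0
  i=1, x=26: 1*26 = 26
  i=2, x=48: 2*48 = 96
  i=3, x=27: 3*27 = 81
  i=4, x=18: 4*18 = 72
Step 2: sum = 0 + 26 + 96 + 81 + 72 = 275.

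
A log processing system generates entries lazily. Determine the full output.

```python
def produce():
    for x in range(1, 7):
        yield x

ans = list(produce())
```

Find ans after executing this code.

Step 1: The generator yields each value from range(1, 7).
Step 2: list() consumes all yields: [1, 2, 3, 4, 5, 6].
Therefore ans = [1, 2, 3, 4, 5, 6].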